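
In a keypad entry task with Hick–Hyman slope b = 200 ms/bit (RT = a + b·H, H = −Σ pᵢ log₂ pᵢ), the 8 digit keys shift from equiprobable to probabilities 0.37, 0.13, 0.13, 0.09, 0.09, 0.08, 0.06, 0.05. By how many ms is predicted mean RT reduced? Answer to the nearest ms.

Equiprobable entropy H₀ = log₂ 8 = 3.0000 bits.
Skewed entropy H = −Σ pᵢ log₂ pᵢ = 2.6725 bits.
ΔRT = b·(H₀ − H) = 200 × 0.3275 = 65.51 ms.

66 ms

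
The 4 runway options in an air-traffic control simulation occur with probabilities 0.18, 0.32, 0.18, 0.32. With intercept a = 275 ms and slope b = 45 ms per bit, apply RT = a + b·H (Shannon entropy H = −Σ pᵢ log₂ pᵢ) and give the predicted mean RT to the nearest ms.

362 ms

Entropy contributions −pᵢ log₂ pᵢ: 0.4453, 0.5260, 0.4453, 0.5260; sum H = 1.9427 bits.
RT = a + bH = 275 + 45·1.9427 = 362.42 ms.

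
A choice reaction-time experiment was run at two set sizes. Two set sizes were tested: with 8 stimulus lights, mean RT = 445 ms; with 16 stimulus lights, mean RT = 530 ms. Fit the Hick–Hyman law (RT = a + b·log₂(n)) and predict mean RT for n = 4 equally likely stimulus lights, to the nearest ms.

With log₂ n on the abscissa the relation is linear; from the two conditions:
  b = (530 − 445) / (log₂ 16 − log₂ 8) = 85 / (4 − 3) = 85 ms/bit
  a = 445 − 85 × 3 = 190 ms
Then RT(4) = 190 + 85 × log₂ 4 = 190 + 85 × 2 ≈ 360.000 ms.

360 ms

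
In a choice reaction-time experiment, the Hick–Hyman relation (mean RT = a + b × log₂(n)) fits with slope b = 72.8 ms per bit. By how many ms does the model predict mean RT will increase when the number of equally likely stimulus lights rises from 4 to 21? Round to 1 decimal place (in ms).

174.2 ms

The intercept a cancels: ΔRT = b·(log₂ n₂ − log₂ n₁) = b·log₂(n₂/n₁).
log₂(21) − log₂(4) = 4.3923 − 2 = 2.3923.
ΔRT = 72.8 × 2.3923 = 174.161 ms.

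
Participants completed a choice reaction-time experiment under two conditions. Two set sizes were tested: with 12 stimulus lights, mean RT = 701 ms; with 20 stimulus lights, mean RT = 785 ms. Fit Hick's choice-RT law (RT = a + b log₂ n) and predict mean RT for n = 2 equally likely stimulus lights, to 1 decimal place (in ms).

406.4 ms

With log₂ n on the abscissa the relation is linear; from the two conditions:
  b = (785 − 701) / (log₂ 20 − log₂ 12) = 84 / (4.3219 − 3.5850) = 113.981 ms/bit
  a = 701 − 113.981 × 3.5850 = 292.383 ms
Then RT(2) = 292.383 + 113.981 × log₂ 2 = 292.383 + 113.981 × 1 ≈ 406.364 ms.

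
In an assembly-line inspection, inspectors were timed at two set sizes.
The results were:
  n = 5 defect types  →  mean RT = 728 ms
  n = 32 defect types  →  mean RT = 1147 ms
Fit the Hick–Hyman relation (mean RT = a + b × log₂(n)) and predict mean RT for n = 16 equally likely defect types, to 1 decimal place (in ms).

Solve the two-equation system in a and b:
  b = (1147 − 728) / (log₂ 32 − log₂ 5) = 419 / (5 − 2.3219) = 156.456 ms/bit
  a = 728 − 156.456 × 2.3219 = 364.721 ms
Then RT(16) = 364.721 + 156.456 × log₂ 16 = 364.721 + 156.456 × 4 ≈ 990.544 ms.

990.5 ms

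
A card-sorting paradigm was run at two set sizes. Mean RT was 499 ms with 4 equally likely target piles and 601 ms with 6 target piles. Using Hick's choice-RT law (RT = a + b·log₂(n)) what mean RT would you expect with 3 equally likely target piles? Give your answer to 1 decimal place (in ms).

With log₂ n on the abscissa the relation is linear; from the two conditions:
  b = (601 − 499) / (log₂ 6 − log₂ 4) = 102 / (2.5850 − 2) = 174.370 ms/bit
  a = 499 − 174.370 × 2 = 150.260 ms
Then RT(3) = 150.260 + 174.370 × log₂ 3 = 150.260 + 174.370 × 1.5850 ≈ 426.630 ms.

426.6 ms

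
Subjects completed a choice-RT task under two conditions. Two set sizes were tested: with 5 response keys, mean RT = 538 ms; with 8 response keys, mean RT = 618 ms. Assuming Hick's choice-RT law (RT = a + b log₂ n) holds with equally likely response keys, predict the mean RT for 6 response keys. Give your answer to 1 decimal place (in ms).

With log₂ n on the abscissa the relation is linear; from the two conditions:
  b = (618 − 538) / (log₂ 8 − log₂ 5) = 80 / (3 − 2.3219) = 117.982 ms/bit
  a = 538 − 117.982 × 2.3219 = 264.055 ms
Then RT(6) = 264.055 + 117.982 × log₂ 6 = 264.055 + 117.982 × 2.5850 ≈ 569.033 ms.

569.0 ms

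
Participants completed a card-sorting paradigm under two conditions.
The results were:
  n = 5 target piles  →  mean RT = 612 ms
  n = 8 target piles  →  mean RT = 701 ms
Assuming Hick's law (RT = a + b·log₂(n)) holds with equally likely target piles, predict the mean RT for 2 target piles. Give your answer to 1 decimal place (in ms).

438.5 ms

Solve the two-equation system in a and b:
  b = (701 − 612) / (log₂ 8 − log₂ 5) = 89 / (3 − 2.3219) = 131.255 ms/bit
  a = 612 − 131.255 × 2.3219 = 307.236 ms
Then RT(2) = 307.236 + 131.255 × log₂ 2 = 307.236 + 131.255 × 1 ≈ 438.491 ms.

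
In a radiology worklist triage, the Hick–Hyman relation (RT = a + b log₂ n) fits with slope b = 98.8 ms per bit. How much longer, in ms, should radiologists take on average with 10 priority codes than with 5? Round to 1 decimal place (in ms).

Only the slope matters, since a is common to both: ΔRT = b·log₂(n₂/n₁).
log₂(10) − log₂(5) = log₂(10/5) = log₂(2) = 1.
ΔRT = 98.8 × 1.0000 = 98.800 ms.

98.8 ms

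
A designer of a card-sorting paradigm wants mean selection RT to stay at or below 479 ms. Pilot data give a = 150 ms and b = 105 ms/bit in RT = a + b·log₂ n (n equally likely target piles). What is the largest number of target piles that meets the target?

8

Set 150 + 105·log₂ n ≤ 479 → log₂ n ≤ (479 − 150)/105 = 3.1333.
So n ≤ 2^3.1333 = 8.775; the largest integer n is 8.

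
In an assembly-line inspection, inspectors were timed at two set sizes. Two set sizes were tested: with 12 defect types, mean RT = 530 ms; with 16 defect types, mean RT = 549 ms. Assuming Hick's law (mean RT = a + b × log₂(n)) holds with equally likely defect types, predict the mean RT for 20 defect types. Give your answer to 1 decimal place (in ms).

With log₂ n on the abscissa the relation is linear; from the two conditions:
  b = (549 − 530) / (log₂ 16 − log₂ 12) = 19 / (4 − 3.5850) = 45.779 ms/bit
  a = 530 − 45.779 × 3.5850 = 365.884 ms
Then RT(20) = 365.884 + 45.779 × log₂ 20 = 365.884 + 45.779 × 4.3219 ≈ 563.738 ms.

563.7 ms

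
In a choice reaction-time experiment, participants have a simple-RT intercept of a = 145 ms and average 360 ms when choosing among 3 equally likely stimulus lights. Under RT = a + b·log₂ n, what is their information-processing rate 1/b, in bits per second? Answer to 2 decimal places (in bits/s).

7.37 bits/s

b = (360 − 145)/log₂ 3 = 215/1.5850 = 135.650 ms per bit = 0.13565 s/bit; the reciprocal is 7.372 bits/s.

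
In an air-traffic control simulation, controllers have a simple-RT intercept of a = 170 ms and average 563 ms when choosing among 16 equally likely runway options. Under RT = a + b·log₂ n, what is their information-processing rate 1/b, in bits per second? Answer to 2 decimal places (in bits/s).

b = (563 − 170)/log₂ 16 = 393/4 = 98.250 ms per bit = 0.09825 s/bit; the reciprocal is 10.178 bits/s.

10.18 bits/s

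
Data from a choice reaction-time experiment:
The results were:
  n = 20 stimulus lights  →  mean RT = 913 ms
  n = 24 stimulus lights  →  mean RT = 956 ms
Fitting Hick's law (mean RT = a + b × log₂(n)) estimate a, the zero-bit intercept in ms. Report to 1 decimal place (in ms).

206.5 ms

The slope on a log₂ axis is (956 − 913) / (4.5850 − 4.3219) = 163.477 ms/bit.
a = RT₁ − b·log₂ n₁ = 913 − 163.477 × 4.3219 = 206.465 ms.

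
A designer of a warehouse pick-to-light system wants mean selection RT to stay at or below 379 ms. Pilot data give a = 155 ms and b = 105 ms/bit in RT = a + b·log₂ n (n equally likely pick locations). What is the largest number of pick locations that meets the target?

105·log₂ n ≤ 379 − 155 = 224, giving log₂ n ≤ 2.1333 and n ≤ 4.387. The largest whole number is 4.

4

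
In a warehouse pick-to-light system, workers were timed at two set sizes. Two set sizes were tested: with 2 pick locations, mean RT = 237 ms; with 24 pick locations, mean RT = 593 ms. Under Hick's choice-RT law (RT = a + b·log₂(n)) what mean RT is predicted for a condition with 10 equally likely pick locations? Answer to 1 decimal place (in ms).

RT is linear in log₂ n, so two points fix the line:
  b = (593 − 237) / (log₂ 24 − log₂ 2) = 356 / (4.5850 − 1) = 99.304 ms/bit
  a = 237 − 99.304 × 1 = 137.696 ms
Then RT(10) = 137.696 + 99.304 × log₂ 10 = 137.696 + 99.304 × 3.3219 ≈ 467.576 ms.

467.6 ms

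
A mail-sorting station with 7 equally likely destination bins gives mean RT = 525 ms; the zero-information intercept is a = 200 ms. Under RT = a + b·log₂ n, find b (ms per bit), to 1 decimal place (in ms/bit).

115.8 ms/bit

7 alternatives carry log₂ 7 = 2.8074 bits; the choice cost is 525 − 200 = 325 ms, so b = 325/2.8074 = 115.767 ms/bit.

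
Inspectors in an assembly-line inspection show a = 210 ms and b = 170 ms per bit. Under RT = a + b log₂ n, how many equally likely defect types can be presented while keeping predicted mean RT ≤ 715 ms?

7

170·log₂ n ≤ 715 − 210 = 505, giving log₂ n ≤ 2.9706 and n ≤ 7.839. The largest whole number is 7.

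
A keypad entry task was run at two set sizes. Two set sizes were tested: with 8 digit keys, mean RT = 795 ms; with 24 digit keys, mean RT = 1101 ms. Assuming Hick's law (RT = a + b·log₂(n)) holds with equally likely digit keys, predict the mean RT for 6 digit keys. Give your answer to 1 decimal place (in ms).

Solve the two-equation system in a and b:
  b = (1101 − 795) / (log₂ 24 − log₂ 8) = 306 / (4.5850 − 3) = 193.065 ms/bit
  a = 795 − 193.065 × 3 = 215.806 ms
Then RT(6) = 215.806 + 193.065 × log₂ 6 = 215.806 + 193.065 × 2.5850 ≈ 714.871 ms.

714.9 ms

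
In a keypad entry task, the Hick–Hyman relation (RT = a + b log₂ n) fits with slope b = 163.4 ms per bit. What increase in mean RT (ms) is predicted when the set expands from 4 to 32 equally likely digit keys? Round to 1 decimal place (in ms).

490.2 ms

Only the slope matters, since a is common to both: ΔRT = b·log₂(n₂/n₁).
log₂(32) − log₂(4) = log₂(32/4) = log₂(8) = 3.
ΔRT = 163.4 × 3.0000 = 490.200 ms.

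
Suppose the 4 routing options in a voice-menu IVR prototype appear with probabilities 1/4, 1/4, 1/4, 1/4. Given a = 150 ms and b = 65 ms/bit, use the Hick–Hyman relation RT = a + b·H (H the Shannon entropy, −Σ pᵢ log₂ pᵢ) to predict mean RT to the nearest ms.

280 ms

H = −Σ pᵢ log₂ pᵢ = 0.25·2 + 0.25·2 + 0.25·2 + 0.25·2 = 2.000 bits.
RT = 150 + 65 × 2.000 = 280.00 ms.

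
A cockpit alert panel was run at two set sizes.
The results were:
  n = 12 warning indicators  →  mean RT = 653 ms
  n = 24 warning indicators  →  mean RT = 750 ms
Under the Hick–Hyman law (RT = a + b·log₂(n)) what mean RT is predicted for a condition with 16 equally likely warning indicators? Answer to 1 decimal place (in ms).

Fit slope and intercept:
  b = (750 − 653) / (log₂ 24 − log₂ 12) = 97 / (4.5850 − 3.5850) = 97.000 ms/bit
  a = 653 − 97.000 × 3.5850 = 305.259 ms
Then RT(16) = 305.259 + 97.000 × log₂ 16 = 305.259 + 97.000 × 4 ≈ 693.259 ms.

693.3 ms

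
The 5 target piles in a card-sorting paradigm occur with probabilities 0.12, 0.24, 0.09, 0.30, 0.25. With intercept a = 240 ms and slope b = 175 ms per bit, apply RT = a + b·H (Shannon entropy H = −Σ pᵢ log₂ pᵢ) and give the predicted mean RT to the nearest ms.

624 ms

Entropy contributions −pᵢ log₂ pᵢ: 0.3671, 0.4941, 0.3127, 0.5211, 0.5000; sum H = 2.1949 bits.
RT = a + bH = 240 + 175·2.1949 = 624.12 ms.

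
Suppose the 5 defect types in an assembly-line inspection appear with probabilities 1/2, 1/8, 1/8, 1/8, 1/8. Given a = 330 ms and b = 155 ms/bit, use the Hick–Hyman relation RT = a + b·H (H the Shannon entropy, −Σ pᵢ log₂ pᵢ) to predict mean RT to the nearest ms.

H = −Σ pᵢ log₂ pᵢ = 0.5·1 + 0.125·3 + 0.125·3 + 0.125·3 + 0.125·3 = 2.000 bits.
RT = 330 + 155 × 2.000 = 640.00 ms.

640 ms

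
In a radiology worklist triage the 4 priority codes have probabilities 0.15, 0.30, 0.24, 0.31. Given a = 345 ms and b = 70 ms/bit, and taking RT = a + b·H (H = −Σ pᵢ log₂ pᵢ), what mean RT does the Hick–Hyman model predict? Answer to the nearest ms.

481 ms

Entropy contributions −pᵢ log₂ pᵢ: 0.4105, 0.5211, 0.4941, 0.5238; sum H = 1.9496 bits.
RT = a + bH = 345 + 70·1.9496 = 481.47 ms.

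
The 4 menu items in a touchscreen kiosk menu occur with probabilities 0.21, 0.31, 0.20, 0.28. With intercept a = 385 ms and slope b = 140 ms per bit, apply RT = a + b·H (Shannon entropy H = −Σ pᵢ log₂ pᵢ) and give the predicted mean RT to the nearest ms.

662 ms

Entropy contributions −pᵢ log₂ pᵢ: 0.4728, 0.5238, 0.4644, 0.5142; sum H = 1.9752 bits.
RT = a + bH = 385 + 140·1.9752 = 661.53 ms.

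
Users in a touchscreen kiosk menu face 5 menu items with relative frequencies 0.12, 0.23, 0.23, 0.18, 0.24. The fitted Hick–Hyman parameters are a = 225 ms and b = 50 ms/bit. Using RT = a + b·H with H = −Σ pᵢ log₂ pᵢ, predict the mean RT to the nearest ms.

Entropy contributions −pᵢ log₂ pᵢ: 0.3671, 0.4877, 0.4877, 0.4453, 0.4941; sum H = 2.2818 bits.
RT = a + bH = 225 + 50·2.2818 = 339.09 ms.

339 ms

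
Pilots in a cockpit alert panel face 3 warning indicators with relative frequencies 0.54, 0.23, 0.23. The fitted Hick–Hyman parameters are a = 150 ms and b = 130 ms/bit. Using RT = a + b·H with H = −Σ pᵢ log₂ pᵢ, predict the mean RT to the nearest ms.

H = 0.54·log₂(1/0.54) + 0.23·log₂(1/0.23) + 0.23·log₂(1/0.23) = 1.4554 bits.
RT = 150 + 130 × 1.4554 = 339.20 ms.

339 ms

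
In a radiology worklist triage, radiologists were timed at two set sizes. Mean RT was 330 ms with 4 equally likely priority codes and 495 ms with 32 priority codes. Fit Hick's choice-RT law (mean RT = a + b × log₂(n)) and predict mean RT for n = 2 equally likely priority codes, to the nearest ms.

275 ms

Fit slope and intercept:
  b = (495 − 330) / (log₂ 32 − log₂ 4) = 165 / (5 − 2) = 55 ms/bit
  a = 330 − 55 × 2 = 220 ms
Then RT(2) = 220 + 55 × log₂ 2 = 220 + 55 × 1 ≈ 275.000 ms.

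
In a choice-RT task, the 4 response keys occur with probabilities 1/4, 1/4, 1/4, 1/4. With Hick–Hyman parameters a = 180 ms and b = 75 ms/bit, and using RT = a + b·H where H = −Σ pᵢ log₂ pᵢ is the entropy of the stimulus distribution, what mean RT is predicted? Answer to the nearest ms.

H = −Σ pᵢ log₂ pᵢ = 0.25·2 + 0.25·2 + 0.25·2 + 0.25·2 = 2.000 bits.
RT = 180 + 75 × 2.000 = 330.00 ms.

330 ms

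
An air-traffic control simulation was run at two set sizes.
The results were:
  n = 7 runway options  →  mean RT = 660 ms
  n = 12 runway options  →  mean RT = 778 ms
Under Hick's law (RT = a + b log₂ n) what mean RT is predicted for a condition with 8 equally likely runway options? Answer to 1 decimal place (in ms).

689.2 ms

Fit slope and intercept:
  b = (778 − 660) / (log₂ 12 − log₂ 7) = 118 / (3.5850 − 2.8074) = 151.747 ms/bit
  a = 660 − 151.747 × 2.8074 = 233.991 ms
Then RT(8) = 233.991 + 151.747 × log₂ 8 = 233.991 + 151.747 × 3 ≈ 689.233 ms.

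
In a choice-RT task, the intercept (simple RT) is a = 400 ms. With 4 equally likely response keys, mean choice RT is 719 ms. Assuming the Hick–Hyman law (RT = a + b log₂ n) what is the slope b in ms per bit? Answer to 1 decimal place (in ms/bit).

b = (719 − 400) / log₂(4) = 319 / 2 = 159.500 ms/bit.

159.5 ms/bit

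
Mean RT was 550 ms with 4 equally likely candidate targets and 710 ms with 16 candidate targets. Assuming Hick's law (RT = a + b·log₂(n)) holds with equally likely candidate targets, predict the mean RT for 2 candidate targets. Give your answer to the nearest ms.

With log₂ n on the abscissa the relation is linear; from the two conditions:
  b = (710 − 550) / (log₂ 16 − log₂ 4) = 160 / (4 − 2) = 80 ms/bit
  a = 550 − 80 × 2 = 390 ms
Then RT(2) = 390 + 80 × log₂ 2 = 390 + 80 × 1 ≈ 470.000 ms.

470 ms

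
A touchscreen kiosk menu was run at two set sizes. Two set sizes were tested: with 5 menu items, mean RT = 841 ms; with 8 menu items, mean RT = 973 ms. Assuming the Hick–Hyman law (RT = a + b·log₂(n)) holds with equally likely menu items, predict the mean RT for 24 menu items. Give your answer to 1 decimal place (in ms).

Solve the two-equation system in a and b:
  b = (973 − 841) / (log₂ 8 − log₂ 5) = 132 / (3 − 2.3219) = 194.670 ms/bit
  a = 841 − 194.670 × 2.3219 = 388.991 ms
Then RT(24) = 388.991 + 194.670 × log₂ 24 = 388.991 + 194.670 × 4.5850 ≈ 1281.544 ms.

1281.5 ms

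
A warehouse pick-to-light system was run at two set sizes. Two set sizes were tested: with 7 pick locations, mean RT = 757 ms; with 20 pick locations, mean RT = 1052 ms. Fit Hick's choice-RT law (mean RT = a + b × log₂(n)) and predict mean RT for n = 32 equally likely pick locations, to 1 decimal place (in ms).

RT is linear in log₂ n, so two points fix the line:
  b = (1052 − 757) / (log₂ 20 − log₂ 7) = 295 / (4.3219 − 2.8074) = 194.774 ms/bit
  a = 757 − 194.774 × 2.8074 = 210.199 ms
Then RT(32) = 210.199 + 194.774 × log₂ 32 = 210.199 + 194.774 × 5 ≈ 1184.071 ms.

1184.1 ms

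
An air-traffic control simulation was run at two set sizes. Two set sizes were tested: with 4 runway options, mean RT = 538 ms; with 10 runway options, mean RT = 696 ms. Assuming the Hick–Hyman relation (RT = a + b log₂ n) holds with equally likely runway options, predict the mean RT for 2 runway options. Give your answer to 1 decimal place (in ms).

418.5 ms

Solve the two-equation system in a and b:
  b = (696 − 538) / (log₂ 10 − log₂ 4) = 158 / (3.3219 − 2) = 119.522 ms/bit
  a = 538 − 119.522 × 2 = 298.955 ms
Then RT(2) = 298.955 + 119.522 × log₂ 2 = 298.955 + 119.522 × 1 ≈ 418.478 ms.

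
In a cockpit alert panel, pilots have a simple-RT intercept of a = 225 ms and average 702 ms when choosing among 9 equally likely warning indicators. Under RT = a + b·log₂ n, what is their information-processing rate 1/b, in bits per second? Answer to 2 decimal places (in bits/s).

6.65 bits/s

Choice component = 702 − 225 = 477 ms over log₂(9) = 3.1699 bits.
b = 477 / 3.1699 = 150.477 ms/bit, so 1/b = 6.646 bits/s.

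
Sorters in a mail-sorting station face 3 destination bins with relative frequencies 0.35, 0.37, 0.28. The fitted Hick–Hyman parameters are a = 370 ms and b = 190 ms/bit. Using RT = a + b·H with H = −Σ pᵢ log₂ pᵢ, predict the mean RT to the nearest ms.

669 ms

H = 0.35·log₂(1/0.35) + 0.37·log₂(1/0.37) + 0.28·log₂(1/0.28) = 1.5751 bits.
RT = 370 + 190 × 1.5751 = 669.26 ms.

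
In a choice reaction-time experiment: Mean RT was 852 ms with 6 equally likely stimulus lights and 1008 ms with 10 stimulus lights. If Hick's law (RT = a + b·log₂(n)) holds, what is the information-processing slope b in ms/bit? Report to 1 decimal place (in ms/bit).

The slope on a log₂ axis is (1008 − 852) / (3.3219 − 2.5850) = 211.679 ms/bit.

211.7 ms/bit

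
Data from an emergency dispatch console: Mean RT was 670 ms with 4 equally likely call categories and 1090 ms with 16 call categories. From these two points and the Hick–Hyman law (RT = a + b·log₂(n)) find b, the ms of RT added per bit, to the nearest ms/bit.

210 ms/bit

The slope on a log₂ axis is (1090 − 670) / (4 − 2) = 210 ms/bit.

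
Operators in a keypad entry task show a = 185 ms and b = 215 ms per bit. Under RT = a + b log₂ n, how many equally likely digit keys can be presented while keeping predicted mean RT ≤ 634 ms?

Set 185 + 215·log₂ n ≤ 634 → log₂ n ≤ (634 − 185)/215 = 2.0884.
So n ≤ 2^2.0884 = 4.253; the largest integer n is 4.

4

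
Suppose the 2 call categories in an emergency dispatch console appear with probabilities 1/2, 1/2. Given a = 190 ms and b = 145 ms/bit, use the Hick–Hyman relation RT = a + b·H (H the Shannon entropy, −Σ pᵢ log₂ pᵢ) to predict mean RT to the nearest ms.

Each term −pᵢ log₂ pᵢ: 0.5·1 + 0.5·1; summed, H = 1.000 bits.
Mean RT = a + bH = 190 + 145·1.000 = 335.00 ms.

335 ms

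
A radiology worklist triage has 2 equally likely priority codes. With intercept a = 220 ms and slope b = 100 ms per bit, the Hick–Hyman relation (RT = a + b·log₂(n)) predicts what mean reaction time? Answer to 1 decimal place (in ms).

320.0 ms

log₂(2) = 1 bits, so RT = 220 + 100 × 1 ≈ 320.000 ms.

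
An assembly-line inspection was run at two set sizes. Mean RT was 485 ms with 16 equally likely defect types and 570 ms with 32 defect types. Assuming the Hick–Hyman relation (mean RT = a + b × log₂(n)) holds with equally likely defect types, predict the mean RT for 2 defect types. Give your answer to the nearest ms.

Fit slope and intercept:
  b = (570 − 485) / (log₂ 32 − log₂ 16) = 85 / (5 − 4) = 85 ms/bit
  a = 485 − 85 × 4 = 145 ms
Then RT(2) = 145 + 85 × log₂ 2 = 145 + 85 × 1 ≈ 230.000 ms.

230 ms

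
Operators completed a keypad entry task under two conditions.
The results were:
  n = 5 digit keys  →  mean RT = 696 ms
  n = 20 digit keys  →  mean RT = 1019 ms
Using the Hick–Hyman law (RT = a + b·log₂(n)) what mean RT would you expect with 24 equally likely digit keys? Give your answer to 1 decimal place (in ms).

RT is linear in log₂ n, so two points fix the line:
  b = (1019 − 696) / (log₂ 20 − log₂ 5) = 323 / (4.3219 − 2.3219) = 161.500 ms/bit
  a = 696 − 161.500 × 2.3219 = 321.009 ms
Then RT(24) = 321.009 + 161.500 × log₂ 24 = 321.009 + 161.500 × 4.5850 ≈ 1061.480 ms.

1061.5 ms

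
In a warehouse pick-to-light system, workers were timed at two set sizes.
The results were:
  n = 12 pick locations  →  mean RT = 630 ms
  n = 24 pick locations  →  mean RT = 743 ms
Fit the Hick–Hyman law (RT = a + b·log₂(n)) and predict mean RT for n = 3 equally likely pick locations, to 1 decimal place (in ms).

RT is linear in log₂ n, so two points fix the line:
  b = (743 − 630) / (log₂ 24 − log₂ 12) = 113 / (4.5850 − 3.5850) = 113.000 ms/bit
  a = 630 − 113.000 × 3.5850 = 224.899 ms
Then RT(3) = 224.899 + 113.000 × log₂ 3 = 224.899 + 113.000 × 1.5850 ≈ 404.000 ms.

404.0 ms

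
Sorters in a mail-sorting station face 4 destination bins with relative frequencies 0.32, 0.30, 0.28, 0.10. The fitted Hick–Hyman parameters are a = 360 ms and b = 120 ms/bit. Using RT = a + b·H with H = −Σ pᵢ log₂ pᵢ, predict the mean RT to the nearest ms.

Entropy contributions −pᵢ log₂ pᵢ: 0.5260, 0.5211, 0.5142, 0.3322; sum H = 1.8935 bits.
RT = a + bH = 360 + 120·1.8935 = 587.22 ms.

587 ms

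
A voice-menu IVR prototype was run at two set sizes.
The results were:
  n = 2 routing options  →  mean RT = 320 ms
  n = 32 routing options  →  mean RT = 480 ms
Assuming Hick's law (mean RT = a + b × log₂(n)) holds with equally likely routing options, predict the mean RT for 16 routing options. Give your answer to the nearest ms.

Solve the two-equation system in a and b:
  b = (480 − 320) / (log₂ 32 − log₂ 2) = 160 / (5 − 1) = 40 ms/bit
  a = 320 − 40 × 1 = 280 ms
Then RT(16) = 280 + 40 × log₂ 16 = 280 + 40 × 4 ≈ 440.000 ms.

440 ms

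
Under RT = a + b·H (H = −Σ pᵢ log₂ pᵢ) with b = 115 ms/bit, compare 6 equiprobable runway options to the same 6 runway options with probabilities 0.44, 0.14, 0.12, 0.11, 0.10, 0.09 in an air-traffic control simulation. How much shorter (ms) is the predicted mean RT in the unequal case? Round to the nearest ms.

The RT saving is b·ΔH. Equiprobable H₀ = log₂(6) = 2.5850 bits; with the given probabilities H = 2.2805 bits.
b·(H₀ − H) = 115 × (2.5850 − 2.2805) = 35.02 ms.

35 ms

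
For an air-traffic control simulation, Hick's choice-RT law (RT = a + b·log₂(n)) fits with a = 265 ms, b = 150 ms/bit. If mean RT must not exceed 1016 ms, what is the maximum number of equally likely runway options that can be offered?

Set 265 + 150·log₂ n ≤ 1016 → log₂ n ≤ (1016 − 265)/150 = 5.0067.
So n ≤ 2^5.0067 = 32.148; the largest integer n is 32.

32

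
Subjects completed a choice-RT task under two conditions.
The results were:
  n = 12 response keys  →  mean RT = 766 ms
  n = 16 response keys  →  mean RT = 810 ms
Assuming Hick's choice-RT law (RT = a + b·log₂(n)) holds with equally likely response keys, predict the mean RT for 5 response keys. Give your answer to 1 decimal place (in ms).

632.1 ms

RT is linear in log₂ n, so two points fix the line:
  b = (810 − 766) / (log₂ 16 − log₂ 12) = 44 / (4 − 3.5850) = 106.015 ms/bit
  a = 766 − 106.015 × 3.5850 = 385.942 ms
Then RT(5) = 385.942 + 106.015 × log₂ 5 = 385.942 + 106.015 × 2.3219 ≈ 632.100 ms.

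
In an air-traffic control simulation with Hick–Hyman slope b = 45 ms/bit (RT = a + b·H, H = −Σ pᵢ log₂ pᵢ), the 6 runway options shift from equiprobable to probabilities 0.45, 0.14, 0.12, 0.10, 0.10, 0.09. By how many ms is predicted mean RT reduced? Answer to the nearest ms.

15 ms

Equiprobable entropy H₀ = log₂ 6 = 2.5850 bits.
Skewed entropy H = −Σ pᵢ log₂ pᵢ = 2.2596 bits.
ΔRT = b·(H₀ − H) = 45 × 0.3253 = 14.64 ms.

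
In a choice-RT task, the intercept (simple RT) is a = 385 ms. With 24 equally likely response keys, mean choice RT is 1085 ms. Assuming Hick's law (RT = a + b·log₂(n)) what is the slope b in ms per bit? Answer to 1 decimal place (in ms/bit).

152.7 ms/bit

log₂(24) = 4.5850 bits.
b = (RT − a)/log₂ n = (1085 − 385) / 4.5850 = 152.673 ms/bit.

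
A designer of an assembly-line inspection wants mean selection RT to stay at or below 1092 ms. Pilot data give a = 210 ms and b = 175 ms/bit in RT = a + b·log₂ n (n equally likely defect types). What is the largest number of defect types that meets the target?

Set 210 + 175·log₂ n ≤ 1092 → log₂ n ≤ (1092 − 210)/175 = 5.0400.
So n ≤ 2^5.0400 = 32.900; the largest integer n is 32.

32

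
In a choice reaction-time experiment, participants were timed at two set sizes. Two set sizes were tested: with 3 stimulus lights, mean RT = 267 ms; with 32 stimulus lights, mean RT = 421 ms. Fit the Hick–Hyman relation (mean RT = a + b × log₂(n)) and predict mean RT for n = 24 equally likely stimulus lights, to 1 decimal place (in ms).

402.3 ms

RT is linear in log₂ n, so two points fix the line:
  b = (421 − 267) / (log₂ 32 − log₂ 3) = 154 / (5 − 1.5850) = 45.095 ms/bit
  a = 267 − 45.095 × 1.5850 = 195.527 ms
Then RT(24) = 195.527 + 45.095 × log₂ 24 = 195.527 + 45.095 × 4.5850 ≈ 402.284 ms.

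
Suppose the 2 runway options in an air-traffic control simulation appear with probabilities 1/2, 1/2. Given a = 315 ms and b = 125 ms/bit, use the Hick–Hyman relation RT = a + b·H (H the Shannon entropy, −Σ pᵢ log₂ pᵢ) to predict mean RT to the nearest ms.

440 ms

Each term −pᵢ log₂ pᵢ: 0.5·1 + 0.5·1; summed, H = 1.000 bits.
Mean RT = a + bH = 315 + 125·1.000 = 440.00 ms.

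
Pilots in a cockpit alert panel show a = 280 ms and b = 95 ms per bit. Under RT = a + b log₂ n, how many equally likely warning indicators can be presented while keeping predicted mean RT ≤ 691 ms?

20

Information budget: (691 − 280)/95 = 4.3263 bits, so n ≤ 2^4.3263 = 20.061 → at most 20.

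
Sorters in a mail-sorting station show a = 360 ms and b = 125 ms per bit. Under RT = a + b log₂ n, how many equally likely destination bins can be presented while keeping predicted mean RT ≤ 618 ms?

4

125·log₂ n ≤ 618 − 360 = 258, giving log₂ n ≤ 2.0640 and n ≤ 4.181. The largest whole number is 4.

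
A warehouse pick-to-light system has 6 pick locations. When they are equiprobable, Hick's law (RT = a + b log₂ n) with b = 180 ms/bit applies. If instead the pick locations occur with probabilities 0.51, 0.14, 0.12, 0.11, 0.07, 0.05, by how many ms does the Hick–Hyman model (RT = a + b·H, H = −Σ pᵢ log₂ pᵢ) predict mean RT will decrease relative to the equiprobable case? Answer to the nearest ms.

88 ms

The RT saving is b·ΔH. Equiprobable H₀ = log₂(6) = 2.5850 bits; with the given probabilities H = 2.0945 bits.
b·(H₀ − H) = 180 × (2.5850 − 2.0945) = 88.28 ms.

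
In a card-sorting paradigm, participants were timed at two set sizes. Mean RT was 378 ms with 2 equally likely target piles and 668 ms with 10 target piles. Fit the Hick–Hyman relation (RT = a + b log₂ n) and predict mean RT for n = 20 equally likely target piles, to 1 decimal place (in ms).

RT is linear in log₂ n, so two points fix the line:
  b = (668 − 378) / (log₂ 10 − log₂ 2) = 290 / (3.3219 − 1) = 124.896 ms/bit
  a = 378 − 124.896 × 1 = 253.104 ms
Then RT(20) = 253.104 + 124.896 × log₂ 20 = 253.104 + 124.896 × 4.3219 ≈ 792.896 ms.

792.9 ms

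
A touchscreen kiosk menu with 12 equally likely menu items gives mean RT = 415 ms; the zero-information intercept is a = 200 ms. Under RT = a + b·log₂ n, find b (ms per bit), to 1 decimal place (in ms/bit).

60.0 ms/bit

log₂(12) = 3.5850 bits.
b = (RT − a)/log₂ n = (415 − 200) / 3.5850 = 59.973 ms/bit.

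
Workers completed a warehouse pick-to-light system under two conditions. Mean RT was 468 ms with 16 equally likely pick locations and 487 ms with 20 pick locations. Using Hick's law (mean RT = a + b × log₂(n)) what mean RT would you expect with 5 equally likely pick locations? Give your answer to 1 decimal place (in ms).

RT is linear in log₂ n, so two points fix the line:
  b = (487 − 468) / (log₂ 20 − log₂ 16) = 19 / (4.3219 − 4) = 59.019 ms/bit
  a = 468 − 59.019 × 4 = 231.922 ms
Then RT(5) = 231.922 + 59.019 × log₂ 5 = 231.922 + 59.019 × 2.3219 ≈ 368.961 ms.

369.0 ms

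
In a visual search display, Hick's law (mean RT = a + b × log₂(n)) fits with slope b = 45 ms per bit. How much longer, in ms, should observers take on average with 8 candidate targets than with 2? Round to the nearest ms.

Only the slope matters, since a is common to both: ΔRT = b·log₂(n₂/n₁).
log₂(8) − log₂(2) = log₂(8/2) = log₂(4) = 2.
ΔRT = 45 × 2.0000 = 90.000 ms.

90 ms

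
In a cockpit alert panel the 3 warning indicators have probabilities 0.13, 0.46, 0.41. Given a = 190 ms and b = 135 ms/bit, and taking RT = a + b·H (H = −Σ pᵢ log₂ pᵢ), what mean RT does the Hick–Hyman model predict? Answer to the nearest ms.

382 ms

Entropy contributions −pᵢ log₂ pᵢ: 0.3826, 0.5153, 0.5274; sum H = 1.4254 bits.
RT = a + bH = 190 + 135·1.4254 = 382.42 ms.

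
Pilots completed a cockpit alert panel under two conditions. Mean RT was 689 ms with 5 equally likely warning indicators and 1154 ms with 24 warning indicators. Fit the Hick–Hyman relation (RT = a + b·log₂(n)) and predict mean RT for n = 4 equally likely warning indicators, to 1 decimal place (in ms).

Solve the two-equation system in a and b:
  b = (1154 − 689) / (log₂ 24 − log₂ 5) = 465 / (4.5850 − 2.3219) = 205.476 ms/bit
  a = 689 − 205.476 × 2.3219 = 211.899 ms
Then RT(4) = 211.899 + 205.476 × log₂ 4 = 211.899 + 205.476 × 2 ≈ 622.851 ms.

622.9 ms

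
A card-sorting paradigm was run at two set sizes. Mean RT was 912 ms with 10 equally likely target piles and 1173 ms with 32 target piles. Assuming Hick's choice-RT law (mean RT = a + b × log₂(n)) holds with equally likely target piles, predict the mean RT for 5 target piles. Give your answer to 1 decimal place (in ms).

Solve the two-equation system in a and b:
  b = (1173 − 912) / (log₂ 32 − log₂ 10) = 261 / (5 − 3.3219) = 155.536 ms/bit
  a = 912 − 155.536 × 3.3219 = 395.322 ms
Then RT(5) = 395.322 + 155.536 × log₂ 5 = 395.322 + 155.536 × 2.3219 ≈ 756.464 ms.

756.5 ms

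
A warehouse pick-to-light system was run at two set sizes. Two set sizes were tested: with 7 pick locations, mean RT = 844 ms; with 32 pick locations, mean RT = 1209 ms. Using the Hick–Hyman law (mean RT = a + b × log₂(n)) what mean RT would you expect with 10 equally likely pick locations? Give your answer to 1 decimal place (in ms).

With log₂ n on the abscissa the relation is linear; from the two conditions:
  b = (1209 − 844) / (log₂ 32 − log₂ 7) = 365 / (5 − 2.8074) = 166.466 ms/bit
  a = 844 − 166.466 × 2.8074 = 376.672 ms
Then RT(10) = 376.672 + 166.466 × log₂ 10 = 376.672 + 166.466 × 3.3219 ≈ 929.659 ms.

929.7 ms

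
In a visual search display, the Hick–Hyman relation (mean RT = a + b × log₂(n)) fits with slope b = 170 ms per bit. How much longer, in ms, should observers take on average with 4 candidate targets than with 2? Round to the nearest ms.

170 ms

Only the slope matters, since a is common to both: ΔRT = b·log₂(n₂/n₁).
log₂(4) − log₂(2) = log₂(4/2) = log₂(2) = 1.
ΔRT = 170 × 1.0000 = 170.000 ms.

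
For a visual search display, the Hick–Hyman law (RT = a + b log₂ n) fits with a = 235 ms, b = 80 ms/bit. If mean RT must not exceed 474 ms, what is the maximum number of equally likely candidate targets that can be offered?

7

80·log₂ n ≤ 474 − 235 = 239, giving log₂ n ≤ 2.9875 and n ≤ 7.931. The largest whole number is 7.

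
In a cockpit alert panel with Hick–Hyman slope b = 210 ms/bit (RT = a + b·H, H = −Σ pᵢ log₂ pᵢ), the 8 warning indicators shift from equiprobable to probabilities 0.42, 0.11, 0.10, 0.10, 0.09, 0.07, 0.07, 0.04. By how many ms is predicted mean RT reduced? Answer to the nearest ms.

89 ms

The RT saving is b·ΔH. Equiprobable H₀ = log₂(8) = 3.0000 bits; with the given probabilities H = 2.5758 bits.
b·(H₀ − H) = 210 × (3.0000 − 2.5758) = 89.07 ms.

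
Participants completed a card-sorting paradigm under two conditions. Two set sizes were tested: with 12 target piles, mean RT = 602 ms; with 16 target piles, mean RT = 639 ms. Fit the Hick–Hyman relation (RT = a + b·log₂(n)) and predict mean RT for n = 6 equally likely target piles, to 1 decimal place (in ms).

Solve the two-equation system in a and b:
  b = (639 − 602) / (log₂ 16 − log₂ 12) = 37 / (4 − 3.5850) = 89.149 ms/bit
  a = 602 − 89.149 × 3.5850 = 282.406 ms
Then RT(6) = 282.406 + 89.149 × log₂ 6 = 282.406 + 89.149 × 2.5850 ≈ 512.851 ms.

512.9 ms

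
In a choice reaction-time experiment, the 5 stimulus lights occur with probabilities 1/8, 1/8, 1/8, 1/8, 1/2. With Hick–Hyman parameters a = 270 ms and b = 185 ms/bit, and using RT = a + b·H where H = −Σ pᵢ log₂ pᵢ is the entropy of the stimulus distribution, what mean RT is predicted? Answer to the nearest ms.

640 ms

Each term −pᵢ log₂ pᵢ: 0.125·3 + 0.125·3 + 0.125·3 + 0.125·3 + 0.5·1; summed, H = 2.000 bits.
Mean RT = a + bH = 270 + 185·2.000 = 640.00 ms.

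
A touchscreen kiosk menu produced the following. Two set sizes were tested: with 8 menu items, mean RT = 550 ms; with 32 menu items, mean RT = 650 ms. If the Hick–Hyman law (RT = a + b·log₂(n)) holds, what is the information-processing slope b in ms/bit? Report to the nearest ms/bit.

50 ms/bit

b = (RT₂ − RT₁)/(log₂ n₂ − log₂ n₁) = (650 − 550)/(5 − 3) = 50 ms/bit.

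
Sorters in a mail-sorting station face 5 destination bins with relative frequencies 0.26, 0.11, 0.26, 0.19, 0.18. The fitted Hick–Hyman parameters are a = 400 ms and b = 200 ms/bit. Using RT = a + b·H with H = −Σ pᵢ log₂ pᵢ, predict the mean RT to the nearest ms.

H = 0.26·log₂(1/0.26) + 0.11·log₂(1/0.11) + 0.26·log₂(1/0.26) + 0.19·log₂(1/0.19) + 0.18·log₂(1/0.18) = 2.2614 bits.
RT = 400 + 200 × 2.2614 = 852.28 ms.

852 ms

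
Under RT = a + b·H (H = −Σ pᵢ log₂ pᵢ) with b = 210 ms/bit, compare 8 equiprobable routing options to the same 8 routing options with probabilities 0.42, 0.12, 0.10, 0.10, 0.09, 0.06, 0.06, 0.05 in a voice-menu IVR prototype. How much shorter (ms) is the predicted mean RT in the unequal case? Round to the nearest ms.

90 ms

The RT saving is b·ΔH. Equiprobable H₀ = log₂(8) = 3.0000 bits; with the given probabilities H = 2.5729 bits.
b·(H₀ − H) = 210 × (3.0000 − 2.5729) = 89.69 ms.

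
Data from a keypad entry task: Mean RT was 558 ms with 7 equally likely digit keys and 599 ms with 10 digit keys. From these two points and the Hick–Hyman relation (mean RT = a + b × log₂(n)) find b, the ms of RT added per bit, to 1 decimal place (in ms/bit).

Slope: b = (599 − 558) / (log₂ 10 − log₂ 7) = 41/0.5146 = 79.678 ms/bit.

79.7 ms/bit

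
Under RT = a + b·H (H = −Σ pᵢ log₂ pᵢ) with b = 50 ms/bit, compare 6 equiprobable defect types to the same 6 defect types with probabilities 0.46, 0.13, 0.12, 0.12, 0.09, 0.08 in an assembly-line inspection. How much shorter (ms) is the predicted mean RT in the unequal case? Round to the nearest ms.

The RT saving is b·ΔH. Equiprobable H₀ = log₂(6) = 2.5850 bits; with the given probabilities H = 2.2363 bits.
b·(H₀ − H) = 50 × (2.5850 − 2.2363) = 17.43 ms.

17 ms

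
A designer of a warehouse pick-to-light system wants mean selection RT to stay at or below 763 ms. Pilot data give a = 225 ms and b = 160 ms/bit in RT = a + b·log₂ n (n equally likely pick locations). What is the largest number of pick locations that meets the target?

Information budget: (763 − 225)/160 = 3.3625 bits, so n ≤ 2^3.3625 = 10.285 → at most 10.

10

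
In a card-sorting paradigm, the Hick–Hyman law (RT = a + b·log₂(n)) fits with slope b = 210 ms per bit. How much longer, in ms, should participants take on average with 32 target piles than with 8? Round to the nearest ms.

Only the slope matters, since a is common to both: ΔRT = b·log₂(n₂/n₁).
log₂(32) − log₂(8) = log₂(32/8) = log₂(4) = 2.
ΔRT = 210 × 2.0000 = 420.000 ms.

420 ms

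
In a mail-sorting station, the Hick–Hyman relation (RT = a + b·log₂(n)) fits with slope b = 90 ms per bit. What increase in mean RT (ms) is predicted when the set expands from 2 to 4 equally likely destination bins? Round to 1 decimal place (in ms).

90.0 ms

The intercept a cancels: ΔRT = b·(log₂ n₂ − log₂ n₁) = b·log₂(n₂/n₁).
log₂(4) − log₂(2) = log₂(4/2) = log₂(2) = 1.
ΔRT = 90 × 1.0000 = 90.000 ms.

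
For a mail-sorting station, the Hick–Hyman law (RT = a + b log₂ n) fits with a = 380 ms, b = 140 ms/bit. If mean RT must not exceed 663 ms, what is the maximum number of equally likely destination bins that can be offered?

4

Set 380 + 140·log₂ n ≤ 663 → log₂ n ≤ (663 − 380)/140 = 2.0214.
So n ≤ 2^2.0214 = 4.060; the largest integer n is 4.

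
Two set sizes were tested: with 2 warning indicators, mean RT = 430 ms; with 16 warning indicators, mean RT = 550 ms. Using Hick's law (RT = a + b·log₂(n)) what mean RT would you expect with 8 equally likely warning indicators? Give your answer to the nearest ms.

RT is linear in log₂ n, so two points fix the line:
  b = (550 − 430) / (log₂ 16 − log₂ 2) = 120 / (4 − 1) = 40 ms/bit
  a = 430 − 40 × 1 = 390 ms
Then RT(8) = 390 + 40 × log₂ 8 = 390 + 40 × 3 ≈ 510.000 ms.

510 ms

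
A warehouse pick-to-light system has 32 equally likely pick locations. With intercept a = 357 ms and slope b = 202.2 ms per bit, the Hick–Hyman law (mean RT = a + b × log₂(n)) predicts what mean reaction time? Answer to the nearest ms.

1368 ms

log₂(32) = 5 bits, so RT = 357 + 202.2 × 5 ≈ 1368.000 ms.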